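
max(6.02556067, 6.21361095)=6.21361095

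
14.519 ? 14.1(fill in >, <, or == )>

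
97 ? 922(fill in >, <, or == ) <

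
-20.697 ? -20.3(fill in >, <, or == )<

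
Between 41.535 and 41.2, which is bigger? 41.535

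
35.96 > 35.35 True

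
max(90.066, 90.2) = 90.2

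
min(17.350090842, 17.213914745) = 17.213914745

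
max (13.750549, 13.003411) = 13.750549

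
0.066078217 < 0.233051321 True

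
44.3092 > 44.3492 False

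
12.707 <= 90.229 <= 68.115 False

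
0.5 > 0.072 True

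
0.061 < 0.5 True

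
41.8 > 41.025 True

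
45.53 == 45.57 False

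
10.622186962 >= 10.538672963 True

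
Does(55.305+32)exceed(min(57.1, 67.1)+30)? Yes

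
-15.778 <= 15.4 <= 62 True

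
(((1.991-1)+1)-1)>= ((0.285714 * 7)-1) False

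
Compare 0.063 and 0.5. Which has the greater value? 0.5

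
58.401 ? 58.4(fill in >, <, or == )>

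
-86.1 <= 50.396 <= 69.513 True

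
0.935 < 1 True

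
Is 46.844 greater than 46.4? Yes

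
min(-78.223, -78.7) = -78.7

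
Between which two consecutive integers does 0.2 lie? 0 and 1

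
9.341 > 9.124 True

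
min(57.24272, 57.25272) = 57.24272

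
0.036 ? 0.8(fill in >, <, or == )<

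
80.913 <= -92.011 False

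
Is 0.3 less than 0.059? No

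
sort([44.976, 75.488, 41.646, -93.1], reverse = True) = [75.488, 44.976, 41.646, -93.1]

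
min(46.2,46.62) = 46.2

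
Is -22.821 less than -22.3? Yes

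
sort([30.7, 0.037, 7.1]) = [0.037, 7.1, 30.7]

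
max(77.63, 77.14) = 77.63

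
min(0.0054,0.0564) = 0.0054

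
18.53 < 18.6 True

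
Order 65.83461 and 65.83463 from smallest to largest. 65.83461, 65.83463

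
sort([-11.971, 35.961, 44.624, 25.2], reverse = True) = [44.624, 35.961, 25.2, -11.971]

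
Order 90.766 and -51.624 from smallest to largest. -51.624, 90.766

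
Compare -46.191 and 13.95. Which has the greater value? 13.95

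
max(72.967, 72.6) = 72.967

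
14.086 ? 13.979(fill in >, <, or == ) >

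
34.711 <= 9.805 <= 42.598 False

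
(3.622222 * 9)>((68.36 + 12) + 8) False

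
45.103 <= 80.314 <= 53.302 False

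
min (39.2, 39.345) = 39.2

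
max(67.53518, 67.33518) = 67.53518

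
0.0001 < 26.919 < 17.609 False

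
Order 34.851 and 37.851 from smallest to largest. 34.851,37.851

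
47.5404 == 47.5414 False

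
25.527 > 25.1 True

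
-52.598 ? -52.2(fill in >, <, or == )<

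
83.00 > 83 False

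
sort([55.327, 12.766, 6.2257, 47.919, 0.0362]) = [0.0362, 6.2257, 12.766, 47.919, 55.327]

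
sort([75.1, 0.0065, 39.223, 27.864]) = [0.0065, 27.864, 39.223, 75.1]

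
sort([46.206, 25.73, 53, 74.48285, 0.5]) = [0.5, 25.73, 46.206, 53, 74.48285]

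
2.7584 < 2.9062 True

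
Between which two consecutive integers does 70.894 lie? 70 and 71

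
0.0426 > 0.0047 True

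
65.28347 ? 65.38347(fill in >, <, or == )<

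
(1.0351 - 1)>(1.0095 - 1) True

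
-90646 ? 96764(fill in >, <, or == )<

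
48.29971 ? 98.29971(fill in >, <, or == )<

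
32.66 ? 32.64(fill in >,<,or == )>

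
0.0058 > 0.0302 False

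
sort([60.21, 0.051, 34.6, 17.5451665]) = [0.051, 17.5451665, 34.6, 60.21]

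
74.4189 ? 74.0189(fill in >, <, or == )>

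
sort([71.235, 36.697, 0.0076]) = [0.0076, 36.697, 71.235]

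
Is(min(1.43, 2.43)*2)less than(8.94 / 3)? Yes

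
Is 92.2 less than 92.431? Yes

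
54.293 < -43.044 False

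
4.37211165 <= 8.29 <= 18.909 True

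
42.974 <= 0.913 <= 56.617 False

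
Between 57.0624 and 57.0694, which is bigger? 57.0694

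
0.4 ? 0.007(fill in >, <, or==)>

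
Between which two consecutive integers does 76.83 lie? 76 and 77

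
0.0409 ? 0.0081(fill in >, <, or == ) >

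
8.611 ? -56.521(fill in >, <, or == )>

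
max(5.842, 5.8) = 5.842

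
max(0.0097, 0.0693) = 0.0693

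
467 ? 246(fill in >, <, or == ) >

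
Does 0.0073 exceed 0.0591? No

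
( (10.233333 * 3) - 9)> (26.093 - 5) True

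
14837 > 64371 False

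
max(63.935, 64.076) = 64.076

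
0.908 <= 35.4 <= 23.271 False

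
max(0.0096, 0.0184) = 0.0184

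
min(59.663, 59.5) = 59.5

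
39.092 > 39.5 False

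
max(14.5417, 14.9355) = 14.9355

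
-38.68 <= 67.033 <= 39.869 False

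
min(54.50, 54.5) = 54.50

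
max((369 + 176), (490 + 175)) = 665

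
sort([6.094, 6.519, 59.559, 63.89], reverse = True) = [63.89, 59.559, 6.519, 6.094]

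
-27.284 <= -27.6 False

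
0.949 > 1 False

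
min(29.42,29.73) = 29.42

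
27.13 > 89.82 False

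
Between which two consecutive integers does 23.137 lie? 23 and 24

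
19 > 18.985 True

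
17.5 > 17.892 False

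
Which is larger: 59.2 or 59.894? 59.894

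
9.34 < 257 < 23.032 False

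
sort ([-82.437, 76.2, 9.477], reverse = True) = [76.2, 9.477, -82.437]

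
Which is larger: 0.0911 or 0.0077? 0.0911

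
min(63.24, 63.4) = 63.24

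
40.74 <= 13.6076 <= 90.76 False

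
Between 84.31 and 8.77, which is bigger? 84.31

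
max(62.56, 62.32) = 62.56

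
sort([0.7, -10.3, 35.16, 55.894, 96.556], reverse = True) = [96.556, 55.894, 35.16, 0.7, -10.3]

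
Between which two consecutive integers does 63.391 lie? 63 and 64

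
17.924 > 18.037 False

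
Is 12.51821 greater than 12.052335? Yes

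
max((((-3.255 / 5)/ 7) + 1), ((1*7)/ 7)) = 1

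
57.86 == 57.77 False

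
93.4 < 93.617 True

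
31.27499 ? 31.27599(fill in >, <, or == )<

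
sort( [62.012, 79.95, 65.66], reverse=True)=[79.95, 65.66, 62.012]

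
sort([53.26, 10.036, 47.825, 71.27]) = [10.036, 47.825, 53.26, 71.27]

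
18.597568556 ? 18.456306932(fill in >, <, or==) >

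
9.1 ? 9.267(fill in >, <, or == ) <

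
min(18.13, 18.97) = 18.13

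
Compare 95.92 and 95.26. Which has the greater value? 95.92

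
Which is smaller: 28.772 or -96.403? -96.403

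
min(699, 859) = 699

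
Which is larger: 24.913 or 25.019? 25.019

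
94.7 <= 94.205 False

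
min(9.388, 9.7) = 9.388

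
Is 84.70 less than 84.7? No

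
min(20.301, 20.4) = 20.301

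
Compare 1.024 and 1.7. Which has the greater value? 1.7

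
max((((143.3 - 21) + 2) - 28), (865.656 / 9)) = 96.3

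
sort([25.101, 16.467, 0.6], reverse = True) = [25.101, 16.467, 0.6]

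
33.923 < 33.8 False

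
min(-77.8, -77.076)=-77.8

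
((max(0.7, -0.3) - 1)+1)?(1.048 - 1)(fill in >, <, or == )>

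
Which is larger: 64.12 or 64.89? 64.89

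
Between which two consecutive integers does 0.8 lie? 0 and 1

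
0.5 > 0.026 True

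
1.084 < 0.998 False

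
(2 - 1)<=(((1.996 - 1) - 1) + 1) False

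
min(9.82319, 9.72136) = 9.72136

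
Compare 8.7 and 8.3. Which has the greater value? 8.7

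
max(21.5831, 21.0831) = 21.5831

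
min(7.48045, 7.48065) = 7.48045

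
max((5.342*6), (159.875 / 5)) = 32.052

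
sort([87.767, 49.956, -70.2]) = [-70.2, 49.956, 87.767]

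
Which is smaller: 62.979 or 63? 62.979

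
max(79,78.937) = 79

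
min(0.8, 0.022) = 0.022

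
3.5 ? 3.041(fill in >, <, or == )>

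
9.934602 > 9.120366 True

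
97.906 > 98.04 False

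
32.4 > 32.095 True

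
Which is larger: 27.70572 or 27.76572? 27.76572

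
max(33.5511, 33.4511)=33.5511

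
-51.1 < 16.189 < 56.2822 True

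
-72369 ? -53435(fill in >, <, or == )<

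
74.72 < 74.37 False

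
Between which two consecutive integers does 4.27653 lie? 4 and 5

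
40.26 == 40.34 False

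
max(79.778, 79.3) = 79.778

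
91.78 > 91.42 True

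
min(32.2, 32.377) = 32.2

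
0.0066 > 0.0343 False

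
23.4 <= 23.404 True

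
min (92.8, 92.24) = 92.24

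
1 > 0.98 True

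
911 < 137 False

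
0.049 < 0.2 True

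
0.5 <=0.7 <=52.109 True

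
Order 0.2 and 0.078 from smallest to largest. 0.078, 0.2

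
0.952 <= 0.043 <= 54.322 False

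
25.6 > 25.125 True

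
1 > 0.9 True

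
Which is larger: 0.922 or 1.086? 1.086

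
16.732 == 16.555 False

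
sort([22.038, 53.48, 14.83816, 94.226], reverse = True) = [94.226, 53.48, 22.038, 14.83816]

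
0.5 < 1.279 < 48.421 True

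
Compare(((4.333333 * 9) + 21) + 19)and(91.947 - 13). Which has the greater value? (((4.333333 * 9) + 21) + 19)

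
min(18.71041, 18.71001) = 18.71001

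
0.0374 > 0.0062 True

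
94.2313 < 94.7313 True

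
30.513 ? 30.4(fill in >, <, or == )>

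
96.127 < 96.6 True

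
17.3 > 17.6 False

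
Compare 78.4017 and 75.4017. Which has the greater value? 78.4017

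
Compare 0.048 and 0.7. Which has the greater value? 0.7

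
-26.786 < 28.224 True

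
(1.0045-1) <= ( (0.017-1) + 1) True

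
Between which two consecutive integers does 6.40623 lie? 6 and 7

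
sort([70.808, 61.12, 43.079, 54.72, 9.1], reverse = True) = [70.808, 61.12, 54.72, 43.079, 9.1]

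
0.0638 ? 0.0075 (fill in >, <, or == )>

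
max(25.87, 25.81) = 25.87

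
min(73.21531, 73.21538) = 73.21531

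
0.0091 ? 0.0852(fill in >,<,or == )<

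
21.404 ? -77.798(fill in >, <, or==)>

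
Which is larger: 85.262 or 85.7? 85.7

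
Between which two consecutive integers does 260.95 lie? 260 and 261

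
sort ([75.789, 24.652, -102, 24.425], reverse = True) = [75.789, 24.652, 24.425, -102]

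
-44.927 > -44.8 False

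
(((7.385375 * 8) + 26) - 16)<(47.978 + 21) False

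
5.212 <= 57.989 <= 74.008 True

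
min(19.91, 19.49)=19.49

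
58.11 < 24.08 False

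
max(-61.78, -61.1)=-61.1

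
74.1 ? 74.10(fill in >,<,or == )==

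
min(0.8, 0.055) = 0.055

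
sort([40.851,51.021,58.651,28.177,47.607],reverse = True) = [58.651,51.021,47.607,40.851,28.177]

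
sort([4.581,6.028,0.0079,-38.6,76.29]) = [-38.6,0.0079,4.581,6.028,76.29]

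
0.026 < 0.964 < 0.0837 False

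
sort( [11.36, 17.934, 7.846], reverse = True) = [17.934, 11.36, 7.846]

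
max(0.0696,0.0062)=0.0696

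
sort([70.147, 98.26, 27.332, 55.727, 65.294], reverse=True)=[98.26, 70.147, 65.294, 55.727, 27.332]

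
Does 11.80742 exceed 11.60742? Yes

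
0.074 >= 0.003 True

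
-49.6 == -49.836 False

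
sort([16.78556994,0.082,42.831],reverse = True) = [42.831,16.78556994,0.082]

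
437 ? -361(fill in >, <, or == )>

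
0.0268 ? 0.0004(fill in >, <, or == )>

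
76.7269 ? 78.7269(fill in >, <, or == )<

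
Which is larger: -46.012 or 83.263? 83.263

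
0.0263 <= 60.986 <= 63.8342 True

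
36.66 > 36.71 False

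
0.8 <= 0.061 False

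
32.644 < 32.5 False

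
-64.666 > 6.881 False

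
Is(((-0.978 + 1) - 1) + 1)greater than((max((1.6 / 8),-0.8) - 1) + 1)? No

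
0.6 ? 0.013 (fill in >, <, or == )>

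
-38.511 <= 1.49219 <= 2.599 True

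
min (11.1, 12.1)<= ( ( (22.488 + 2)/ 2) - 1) True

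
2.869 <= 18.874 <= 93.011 True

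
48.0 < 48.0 False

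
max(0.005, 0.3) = 0.3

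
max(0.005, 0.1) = 0.1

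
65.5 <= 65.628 True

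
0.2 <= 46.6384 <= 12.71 False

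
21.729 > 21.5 True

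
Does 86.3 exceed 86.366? No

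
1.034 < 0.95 False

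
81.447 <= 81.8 True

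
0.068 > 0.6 False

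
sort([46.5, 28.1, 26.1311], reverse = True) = [46.5, 28.1, 26.1311]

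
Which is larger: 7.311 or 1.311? 7.311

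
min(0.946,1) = 0.946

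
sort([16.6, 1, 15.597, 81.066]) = [1, 15.597, 16.6, 81.066]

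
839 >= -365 True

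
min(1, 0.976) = 0.976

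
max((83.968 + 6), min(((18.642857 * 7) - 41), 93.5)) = 89.968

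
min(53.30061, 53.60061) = 53.30061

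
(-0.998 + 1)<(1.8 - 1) True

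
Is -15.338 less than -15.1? Yes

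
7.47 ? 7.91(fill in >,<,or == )<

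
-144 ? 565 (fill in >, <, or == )<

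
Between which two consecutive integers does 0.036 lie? 0 and 1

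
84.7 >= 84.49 True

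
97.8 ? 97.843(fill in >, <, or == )<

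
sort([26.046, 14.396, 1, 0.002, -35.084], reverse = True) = [26.046, 14.396, 1, 0.002, -35.084]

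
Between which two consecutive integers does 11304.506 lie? 11304 and 11305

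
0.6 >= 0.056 True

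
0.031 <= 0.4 True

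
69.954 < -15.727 False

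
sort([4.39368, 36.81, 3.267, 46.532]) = [3.267, 4.39368, 36.81, 46.532]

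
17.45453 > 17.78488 False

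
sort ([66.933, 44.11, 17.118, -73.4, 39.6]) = [-73.4, 17.118, 39.6, 44.11, 66.933]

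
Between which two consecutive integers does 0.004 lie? 0 and 1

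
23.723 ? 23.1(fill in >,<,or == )>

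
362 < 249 False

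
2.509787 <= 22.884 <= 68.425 True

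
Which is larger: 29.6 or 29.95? 29.95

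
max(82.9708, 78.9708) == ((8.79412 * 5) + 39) False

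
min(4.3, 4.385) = 4.3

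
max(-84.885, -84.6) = -84.6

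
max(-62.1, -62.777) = -62.1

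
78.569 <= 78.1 False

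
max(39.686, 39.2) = 39.686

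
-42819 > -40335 False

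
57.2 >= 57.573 False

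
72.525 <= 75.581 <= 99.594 True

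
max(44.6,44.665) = 44.665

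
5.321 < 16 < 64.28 True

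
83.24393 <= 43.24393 False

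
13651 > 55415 False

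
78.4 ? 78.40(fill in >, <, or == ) ==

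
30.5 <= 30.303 False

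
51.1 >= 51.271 False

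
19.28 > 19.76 False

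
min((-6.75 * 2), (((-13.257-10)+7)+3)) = -13.5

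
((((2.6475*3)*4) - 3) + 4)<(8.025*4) False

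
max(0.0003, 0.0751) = 0.0751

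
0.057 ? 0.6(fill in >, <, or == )<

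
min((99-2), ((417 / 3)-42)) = 97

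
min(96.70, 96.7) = 96.70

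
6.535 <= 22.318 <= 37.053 True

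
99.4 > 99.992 False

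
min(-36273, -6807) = -36273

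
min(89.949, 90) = 89.949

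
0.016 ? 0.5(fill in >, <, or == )<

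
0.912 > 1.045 False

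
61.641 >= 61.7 False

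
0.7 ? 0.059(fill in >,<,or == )>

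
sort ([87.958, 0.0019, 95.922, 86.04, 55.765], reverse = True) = [95.922, 87.958, 86.04, 55.765, 0.0019]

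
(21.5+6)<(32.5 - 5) False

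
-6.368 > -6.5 True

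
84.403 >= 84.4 True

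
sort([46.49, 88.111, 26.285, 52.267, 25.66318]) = [25.66318, 26.285, 46.49, 52.267, 88.111]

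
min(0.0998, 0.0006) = 0.0006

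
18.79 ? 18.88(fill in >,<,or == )<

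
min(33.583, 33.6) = 33.583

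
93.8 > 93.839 False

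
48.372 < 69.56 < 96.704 True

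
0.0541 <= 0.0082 False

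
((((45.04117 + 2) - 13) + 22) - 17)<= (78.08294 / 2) True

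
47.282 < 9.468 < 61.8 False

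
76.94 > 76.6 True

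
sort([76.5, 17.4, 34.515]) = [17.4, 34.515, 76.5]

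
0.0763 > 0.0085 True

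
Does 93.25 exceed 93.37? No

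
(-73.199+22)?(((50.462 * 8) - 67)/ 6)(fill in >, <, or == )<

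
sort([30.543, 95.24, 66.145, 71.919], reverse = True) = [95.24, 71.919, 66.145, 30.543]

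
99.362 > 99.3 True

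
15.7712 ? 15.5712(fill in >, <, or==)>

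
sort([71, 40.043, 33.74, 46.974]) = [33.74, 40.043, 46.974, 71]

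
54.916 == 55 False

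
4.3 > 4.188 True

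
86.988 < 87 True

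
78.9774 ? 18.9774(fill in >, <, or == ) >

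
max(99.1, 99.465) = 99.465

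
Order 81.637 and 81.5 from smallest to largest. 81.5, 81.637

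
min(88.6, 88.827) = 88.6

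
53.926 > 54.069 False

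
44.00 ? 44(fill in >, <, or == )==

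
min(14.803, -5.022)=-5.022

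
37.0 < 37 False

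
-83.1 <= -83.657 False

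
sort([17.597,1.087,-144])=[-144,1.087,17.597]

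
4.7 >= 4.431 True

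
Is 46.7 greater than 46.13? Yes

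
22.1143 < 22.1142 False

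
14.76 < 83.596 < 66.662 False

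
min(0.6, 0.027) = 0.027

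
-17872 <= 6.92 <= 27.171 True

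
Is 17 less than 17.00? No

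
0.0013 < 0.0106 True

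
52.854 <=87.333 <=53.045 False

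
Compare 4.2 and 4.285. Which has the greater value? 4.285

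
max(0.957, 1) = 1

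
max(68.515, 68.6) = 68.6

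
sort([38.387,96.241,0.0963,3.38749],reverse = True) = [96.241,38.387,3.38749,0.0963]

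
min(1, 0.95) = 0.95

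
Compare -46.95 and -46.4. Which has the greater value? -46.4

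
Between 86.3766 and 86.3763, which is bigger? 86.3766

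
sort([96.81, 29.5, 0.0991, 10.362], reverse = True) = [96.81, 29.5, 10.362, 0.0991]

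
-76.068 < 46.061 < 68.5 True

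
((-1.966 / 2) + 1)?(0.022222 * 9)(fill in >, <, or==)<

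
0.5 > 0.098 True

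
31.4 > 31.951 False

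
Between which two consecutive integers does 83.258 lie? 83 and 84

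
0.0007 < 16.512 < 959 True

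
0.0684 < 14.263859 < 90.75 True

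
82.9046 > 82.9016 True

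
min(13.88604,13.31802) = 13.31802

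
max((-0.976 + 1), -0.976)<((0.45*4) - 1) True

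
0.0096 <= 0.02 True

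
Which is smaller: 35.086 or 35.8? 35.086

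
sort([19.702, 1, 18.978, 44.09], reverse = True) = [44.09, 19.702, 18.978, 1]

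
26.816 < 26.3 False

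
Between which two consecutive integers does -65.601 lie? -66 and -65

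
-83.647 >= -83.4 False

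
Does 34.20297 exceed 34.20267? Yes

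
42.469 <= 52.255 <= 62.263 True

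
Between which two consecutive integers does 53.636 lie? 53 and 54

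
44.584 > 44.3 True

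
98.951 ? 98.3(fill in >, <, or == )>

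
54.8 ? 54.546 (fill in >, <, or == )>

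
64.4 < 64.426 True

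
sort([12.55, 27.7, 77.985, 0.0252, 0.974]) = [0.0252, 0.974, 12.55, 27.7, 77.985]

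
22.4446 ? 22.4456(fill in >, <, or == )<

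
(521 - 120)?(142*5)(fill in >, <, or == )<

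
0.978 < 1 True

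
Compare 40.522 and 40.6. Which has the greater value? 40.6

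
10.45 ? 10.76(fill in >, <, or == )<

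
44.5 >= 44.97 False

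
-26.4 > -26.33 False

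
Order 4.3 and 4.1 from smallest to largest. 4.1, 4.3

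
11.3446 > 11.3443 True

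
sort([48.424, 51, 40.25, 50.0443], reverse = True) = [51, 50.0443, 48.424, 40.25]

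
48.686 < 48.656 False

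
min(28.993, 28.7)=28.7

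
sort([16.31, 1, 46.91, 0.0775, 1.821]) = [0.0775, 1, 1.821, 16.31, 46.91]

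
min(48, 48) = 48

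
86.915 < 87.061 True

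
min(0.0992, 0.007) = 0.007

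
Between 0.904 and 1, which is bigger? 1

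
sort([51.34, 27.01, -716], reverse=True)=[51.34, 27.01, -716]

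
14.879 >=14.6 True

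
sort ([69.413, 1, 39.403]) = [1, 39.403, 69.413]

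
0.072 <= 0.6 True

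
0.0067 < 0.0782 True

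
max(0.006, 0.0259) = 0.0259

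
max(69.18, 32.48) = 69.18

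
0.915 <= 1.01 True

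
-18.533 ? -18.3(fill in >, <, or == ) <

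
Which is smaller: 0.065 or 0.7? 0.065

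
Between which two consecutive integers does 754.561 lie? 754 and 755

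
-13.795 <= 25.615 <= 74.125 True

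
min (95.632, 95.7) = 95.632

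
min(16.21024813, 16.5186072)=16.21024813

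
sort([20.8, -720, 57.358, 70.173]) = [-720, 20.8, 57.358, 70.173]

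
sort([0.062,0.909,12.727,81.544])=[0.062,0.909,12.727,81.544]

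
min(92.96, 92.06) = 92.06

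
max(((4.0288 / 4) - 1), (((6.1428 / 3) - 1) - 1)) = 0.0476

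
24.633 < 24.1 False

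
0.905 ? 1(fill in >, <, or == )<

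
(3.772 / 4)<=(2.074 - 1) True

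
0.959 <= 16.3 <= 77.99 True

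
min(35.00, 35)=35.00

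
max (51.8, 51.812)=51.812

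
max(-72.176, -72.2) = -72.176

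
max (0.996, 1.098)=1.098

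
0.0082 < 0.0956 True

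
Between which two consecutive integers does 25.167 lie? 25 and 26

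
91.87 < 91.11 False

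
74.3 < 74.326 True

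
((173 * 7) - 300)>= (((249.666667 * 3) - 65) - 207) True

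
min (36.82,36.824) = 36.82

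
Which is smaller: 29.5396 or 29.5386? 29.5386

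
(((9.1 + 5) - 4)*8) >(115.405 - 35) True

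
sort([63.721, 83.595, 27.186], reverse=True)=[83.595, 63.721, 27.186]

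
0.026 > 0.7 False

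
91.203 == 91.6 False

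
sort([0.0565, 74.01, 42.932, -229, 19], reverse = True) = [74.01, 42.932, 19, 0.0565, -229]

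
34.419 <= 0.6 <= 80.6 False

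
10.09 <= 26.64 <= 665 True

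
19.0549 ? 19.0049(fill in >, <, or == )>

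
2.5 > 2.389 True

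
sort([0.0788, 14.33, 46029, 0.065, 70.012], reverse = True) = [46029, 70.012, 14.33, 0.0788, 0.065]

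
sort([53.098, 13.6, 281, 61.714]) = [13.6, 53.098, 61.714, 281]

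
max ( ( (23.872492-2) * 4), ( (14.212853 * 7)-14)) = 87.489968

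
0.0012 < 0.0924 True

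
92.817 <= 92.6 False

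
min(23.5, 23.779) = 23.5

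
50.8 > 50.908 False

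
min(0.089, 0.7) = 0.089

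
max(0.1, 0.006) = 0.1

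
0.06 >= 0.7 False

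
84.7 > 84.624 True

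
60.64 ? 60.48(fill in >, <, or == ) >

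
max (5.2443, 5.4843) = 5.4843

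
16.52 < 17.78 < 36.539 True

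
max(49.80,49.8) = 49.8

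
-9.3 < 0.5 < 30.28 True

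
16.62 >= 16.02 True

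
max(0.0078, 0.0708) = 0.0708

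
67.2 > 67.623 False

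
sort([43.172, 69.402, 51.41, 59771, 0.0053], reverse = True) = [59771, 69.402, 51.41, 43.172, 0.0053]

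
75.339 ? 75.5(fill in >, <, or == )<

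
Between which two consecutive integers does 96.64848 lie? 96 and 97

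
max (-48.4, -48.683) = -48.4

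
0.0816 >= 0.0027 True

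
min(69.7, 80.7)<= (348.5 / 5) True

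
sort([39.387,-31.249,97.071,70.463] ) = [-31.249,39.387,70.463,97.071]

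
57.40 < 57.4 False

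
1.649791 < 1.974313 True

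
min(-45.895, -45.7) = -45.895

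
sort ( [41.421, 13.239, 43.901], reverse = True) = [43.901, 41.421, 13.239]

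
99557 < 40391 False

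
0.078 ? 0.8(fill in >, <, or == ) <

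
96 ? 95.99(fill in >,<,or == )>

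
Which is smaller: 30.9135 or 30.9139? 30.9135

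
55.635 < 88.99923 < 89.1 True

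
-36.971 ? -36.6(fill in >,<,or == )<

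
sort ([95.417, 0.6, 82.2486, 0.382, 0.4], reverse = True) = [95.417, 82.2486, 0.6, 0.4, 0.382]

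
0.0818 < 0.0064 False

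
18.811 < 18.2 False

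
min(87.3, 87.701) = 87.3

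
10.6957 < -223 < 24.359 False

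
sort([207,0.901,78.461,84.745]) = [0.901,78.461,84.745,207]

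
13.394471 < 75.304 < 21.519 False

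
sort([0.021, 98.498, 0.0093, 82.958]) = [0.0093, 0.021, 82.958, 98.498]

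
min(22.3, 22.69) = 22.3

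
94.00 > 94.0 False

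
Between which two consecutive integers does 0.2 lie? 0 and 1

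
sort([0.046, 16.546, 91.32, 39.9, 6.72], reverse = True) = [91.32, 39.9, 16.546, 6.72, 0.046]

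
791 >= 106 True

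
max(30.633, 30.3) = 30.633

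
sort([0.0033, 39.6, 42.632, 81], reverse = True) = [81, 42.632, 39.6, 0.0033]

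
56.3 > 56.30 False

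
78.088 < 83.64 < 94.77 True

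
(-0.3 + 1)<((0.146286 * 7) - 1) False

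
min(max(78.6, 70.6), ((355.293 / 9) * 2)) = 78.6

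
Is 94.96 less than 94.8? No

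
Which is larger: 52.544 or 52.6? 52.6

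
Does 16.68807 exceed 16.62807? Yes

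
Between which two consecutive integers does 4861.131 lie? 4861 and 4862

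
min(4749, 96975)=4749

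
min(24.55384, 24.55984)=24.55384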